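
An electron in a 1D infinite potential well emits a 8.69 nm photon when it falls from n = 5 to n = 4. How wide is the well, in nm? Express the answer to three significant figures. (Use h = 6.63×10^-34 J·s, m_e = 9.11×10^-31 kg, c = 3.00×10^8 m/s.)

L = 0.154 nm

The photon carries ΔE = hc/λ = 6.63×10^-34·3.00×10^8/8.69×10^-9 m = 2.289×10^-17 J.
Since ΔE = (5² − 4²)E_1, E_1 = 2.543×10^-18 J, and L = h/√(8m_eE_1) = 1.54×10^-10 m = 0.154 nm.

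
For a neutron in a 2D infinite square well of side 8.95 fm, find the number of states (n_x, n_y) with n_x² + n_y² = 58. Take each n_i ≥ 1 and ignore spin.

The level has n_x² + n_y² = 58. The ordered positive-integer solutions are (3, 7), (7, 3).
That gives 2 states.

degeneracy = 2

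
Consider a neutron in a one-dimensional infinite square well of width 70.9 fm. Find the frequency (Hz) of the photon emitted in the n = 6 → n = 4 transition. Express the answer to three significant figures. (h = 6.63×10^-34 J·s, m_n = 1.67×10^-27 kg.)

f = 1.97×10^20 Hz

E_1 = h²/(8m_nL²) = 6.545×10^-15 J and ΔE = (6² − 4²)E_1 = 1.309×10^-13 J.
f = ΔE/h = 1.309×10^-13/6.63×10^-34 = 1.97×10^20 Hz.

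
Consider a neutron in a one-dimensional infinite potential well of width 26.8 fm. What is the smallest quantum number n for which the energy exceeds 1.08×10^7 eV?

E_1 = h²/(8m_nL²) = 4.562×10^-14 J = 2.848×10^5 eV.
Need n² > 1.08×10^7/2.848×10^5 = 37.92, i.e. n > 6.158.
The smallest integer satisfying this is n = 7.

n = 7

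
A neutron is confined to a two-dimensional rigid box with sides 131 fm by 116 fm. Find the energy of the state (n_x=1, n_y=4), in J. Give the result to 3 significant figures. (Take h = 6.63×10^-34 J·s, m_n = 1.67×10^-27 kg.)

E = 4.10×10^-14 J

For a 2D rectangular well E = (h²/8m_n)·Σ n_i²/L_i² = (6.63×10^-34)²/(8·1.67×10^-27) · [1²/(131 fm)² + 4²/(116 fm)²].
Evaluating gives E = 4.10×10^-14 J.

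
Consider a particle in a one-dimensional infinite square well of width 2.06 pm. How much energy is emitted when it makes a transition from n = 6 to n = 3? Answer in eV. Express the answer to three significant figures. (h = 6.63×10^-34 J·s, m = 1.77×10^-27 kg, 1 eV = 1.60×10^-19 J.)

|ΔE| = 1.23×10^3 eV

E_1 = h²/(8mL²) = 7.315×10^-18 J.
|ΔE| = |6² − 3²|·E_1 = 27·7.315×10^-18 J = 1.975×10^-16 J = 1.23×10^3 eV.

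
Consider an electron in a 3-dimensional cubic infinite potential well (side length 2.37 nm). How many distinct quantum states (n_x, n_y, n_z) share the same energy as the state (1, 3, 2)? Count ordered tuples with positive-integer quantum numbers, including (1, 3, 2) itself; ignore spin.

degeneracy = 6

The level has n_x² + n_y² + n_z² = 14. The ordered positive-integer solutions are (1, 2, 3), (1, 3, 2), (2, 1, 3), (2, 3, 1), (3, 1, 2), (3, 2, 1).
That gives 6 states.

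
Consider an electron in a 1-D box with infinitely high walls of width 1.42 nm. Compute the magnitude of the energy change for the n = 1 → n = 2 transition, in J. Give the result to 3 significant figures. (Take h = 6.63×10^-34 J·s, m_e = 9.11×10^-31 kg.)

E_1 = h²/(8m_eL²) = 2.991×10^-20 J.
|ΔE| = |1² − 2²|·E_1 = 3·2.991×10^-20 J = 8.97×10^-20 J.

|ΔE| = 8.97×10^-20 J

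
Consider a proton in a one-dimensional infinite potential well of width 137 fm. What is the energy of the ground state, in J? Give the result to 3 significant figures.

For an infinite well E_n = n²h²/(8m_pL²), so E_1 = h²/(8m_pL²) = (6.626×10^-34)²/(8·1.673×10^-27·(1.37×10^-13 m)²) = 1.748×10^-15 J.

E_1 = 1.75×10^-15 J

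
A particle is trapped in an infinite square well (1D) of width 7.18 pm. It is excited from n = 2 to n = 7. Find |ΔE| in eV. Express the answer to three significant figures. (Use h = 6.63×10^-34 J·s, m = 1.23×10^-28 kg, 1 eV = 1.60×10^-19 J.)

|ΔE| = 2.44×10^3 eV

E_1 = h²/(8mL²) = 8.665×10^-18 J.
|ΔE| = |2² − 7²|·E_1 = 45·8.665×10^-18 J = 3.899×10^-16 J = 2.44×10^3 eV.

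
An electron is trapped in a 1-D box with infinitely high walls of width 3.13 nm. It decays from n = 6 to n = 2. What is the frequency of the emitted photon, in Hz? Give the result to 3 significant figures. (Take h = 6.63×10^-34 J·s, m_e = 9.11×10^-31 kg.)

f = 2.97×10^14 Hz

E_1 = h²/(8m_eL²) = 6.156×10^-21 J and ΔE = (6² − 2²)E_1 = 1.970×10^-19 J.
f = ΔE/h = 1.970×10^-19/6.63×10^-34 = 2.97×10^14 Hz.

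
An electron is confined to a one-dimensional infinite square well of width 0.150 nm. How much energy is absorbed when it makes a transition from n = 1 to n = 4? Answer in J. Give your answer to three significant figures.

E_1 = h²/(8m_eL²) = 2.678×10^-18 J.
|ΔE| = |1² − 4²|·E_1 = 15·2.678×10^-18 J = 4.02×10^-17 J.

|ΔE| = 4.02×10^-17 J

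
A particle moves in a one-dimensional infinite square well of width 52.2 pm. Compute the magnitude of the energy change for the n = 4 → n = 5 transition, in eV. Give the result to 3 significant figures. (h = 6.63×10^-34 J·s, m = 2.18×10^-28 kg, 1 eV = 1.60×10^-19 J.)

E_1 = h²/(8mL²) = 9.250×10^-20 J.
|ΔE| = |4² − 5²|·E_1 = 9·9.250×10^-20 J = 8.325×10^-19 J = 5.20 eV.

|ΔE| = 5.20 eV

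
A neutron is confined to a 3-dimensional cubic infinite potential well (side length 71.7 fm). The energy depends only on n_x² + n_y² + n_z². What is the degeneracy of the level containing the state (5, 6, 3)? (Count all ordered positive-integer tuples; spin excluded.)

The level has n_x² + n_y² + n_z² = 70. The ordered positive-integer solutions are (3, 5, 6), (3, 6, 5), (5, 3, 6), (5, 6, 3), (6, 3, 5), (6, 5, 3).
That gives 6 states.

degeneracy = 6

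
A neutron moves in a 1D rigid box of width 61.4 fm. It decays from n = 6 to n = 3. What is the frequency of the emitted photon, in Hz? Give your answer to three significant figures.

f = 3.54×10^20 Hz

E_1 = h²/(8m_nL²) = 8.691×10^-15 J and ΔE = (6² − 3²)E_1 = 2.347×10^-13 J.
f = ΔE/h = 2.347×10^-13/6.626×10^-34 = 3.54×10^20 Hz.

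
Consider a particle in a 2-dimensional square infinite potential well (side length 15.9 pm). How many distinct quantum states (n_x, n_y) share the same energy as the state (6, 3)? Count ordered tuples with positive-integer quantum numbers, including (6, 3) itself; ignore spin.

The level has n_x² + n_y² = 45. The ordered positive-integer solutions are (3, 6), (6, 3).
That gives 2 states.

degeneracy = 2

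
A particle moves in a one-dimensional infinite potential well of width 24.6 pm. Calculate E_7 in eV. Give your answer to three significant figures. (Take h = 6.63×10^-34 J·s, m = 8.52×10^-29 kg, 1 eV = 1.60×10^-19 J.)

E_7 = 326 eV

For an infinite well E_n = n²h²/(8mL²), so E_1 = h²/(8mL²) = (6.63×10^-34)²/(8·8.52×10^-29·(2.46×10^-11 m)²) = 1.066×10^-18 J.
Then E_7 = 7²·E_1 = 49·1.066×10^-18 J = 5.223×10^-17 J.
Converting, E_7 = 5.223×10^-17 J / (1.60×10^-19 J/eV) = 326 eV.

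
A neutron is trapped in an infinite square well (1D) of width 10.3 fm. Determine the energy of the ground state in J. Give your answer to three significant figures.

E_1 = 3.09×10^-13 J

For an infinite well E_n = n²h²/(8m_nL²), so E_1 = h²/(8m_nL²) = (6.626×10^-34)²/(8·1.675×10^-27·(1.03×10^-14 m)²) = 3.088×10^-13 J.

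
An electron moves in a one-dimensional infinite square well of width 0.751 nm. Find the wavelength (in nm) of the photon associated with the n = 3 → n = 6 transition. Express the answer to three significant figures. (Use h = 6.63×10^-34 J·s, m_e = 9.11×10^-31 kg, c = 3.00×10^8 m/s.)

E_1 = h²/(8m_eL²) = 1.069×10^-19 J, so ΔE = (6² − 3²)E_1 = 2.886×10^-18 J.
λ = hc/ΔE = (6.63×10^-34·3.00×10^8)/2.886×10^-18 = 6.89×10^-8 m = 68.9 nm.

λ = 68.9 nm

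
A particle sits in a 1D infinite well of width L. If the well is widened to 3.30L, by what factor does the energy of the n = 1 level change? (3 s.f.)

E_n ∝ 1/L², so the energy scales by 1/3.30² = 0.0918.

0.0918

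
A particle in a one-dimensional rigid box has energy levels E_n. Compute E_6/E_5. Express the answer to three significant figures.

E_n ∝ n², so E_6/E_5 = 6²/5² = 36/25 = 1.44.

1.44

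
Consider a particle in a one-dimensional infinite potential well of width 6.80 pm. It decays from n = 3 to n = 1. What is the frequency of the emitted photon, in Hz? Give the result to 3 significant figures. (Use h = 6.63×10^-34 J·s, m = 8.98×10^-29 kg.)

f = 1.60×10^17 Hz

E_1 = h²/(8mL²) = 1.323×10^-17 J and ΔE = (3² − 1²)E_1 = 1.058×10^-16 J.
f = ΔE/h = 1.058×10^-16/6.63×10^-34 = 1.60×10^17 Hz.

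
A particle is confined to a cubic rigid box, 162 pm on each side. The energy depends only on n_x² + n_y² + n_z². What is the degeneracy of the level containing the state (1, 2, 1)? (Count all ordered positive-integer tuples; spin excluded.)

degeneracy = 3

The level has n_x² + n_y² + n_z² = 6. The ordered positive-integer solutions are (1, 1, 2), (1, 2, 1), (2, 1, 1).
That gives 3 states.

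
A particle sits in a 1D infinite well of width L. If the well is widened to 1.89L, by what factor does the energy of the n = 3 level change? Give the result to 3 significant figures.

0.280

E_n ∝ 1/L², so the energy scales by 1/1.89² = 0.280.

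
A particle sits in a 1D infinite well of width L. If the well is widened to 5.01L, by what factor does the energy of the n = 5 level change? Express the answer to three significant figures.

0.0398

E_n ∝ 1/L², so the energy scales by 1/5.01² = 0.0398.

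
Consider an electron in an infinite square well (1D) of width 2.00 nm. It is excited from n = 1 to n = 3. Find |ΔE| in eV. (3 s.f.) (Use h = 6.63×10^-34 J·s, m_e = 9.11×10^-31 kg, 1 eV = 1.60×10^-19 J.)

E_1 = h²/(8m_eL²) = 1.508×10^-20 J.
|ΔE| = |1² − 3²|·E_1 = 8·1.508×10^-20 J = 1.206×10^-19 J = 0.754 eV.

|ΔE| = 0.754 eV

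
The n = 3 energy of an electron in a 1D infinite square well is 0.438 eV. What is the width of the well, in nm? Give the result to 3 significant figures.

L = 2.78 nm

From E_n = n²h²/(8m_eL²), L = n·h/√(8m_eE_n).
E_3 = 0.438 eV = 7.017×10^-20 J, so L = 3·6.626×10^-34/√(8·9.109×10^-31·7.017×10^-20) = 2.78×10^-9 m = 2.78 nm.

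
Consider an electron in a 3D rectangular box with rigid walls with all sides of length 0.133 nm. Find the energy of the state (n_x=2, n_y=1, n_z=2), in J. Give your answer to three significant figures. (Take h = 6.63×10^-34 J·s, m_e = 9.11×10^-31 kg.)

E = 3.07×10^-17 J

For a 3D rectangular well E = (h²/8m_e)·Σ n_i²/L_i² = (6.63×10^-34)²/(8·9.11×10^-31) · [2²/(0.133 nm)² + 1²/(0.133 nm)² + 2²/(0.133 nm)²].
Evaluating gives E = 3.07×10^-17 J.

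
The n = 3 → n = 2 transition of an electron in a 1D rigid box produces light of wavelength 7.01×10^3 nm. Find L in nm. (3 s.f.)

The photon carries ΔE = hc/λ = 6.626×10^-34·2.998×10^8/7.01×10^-6 m = 2.834×10^-20 J.
Since ΔE = (3² − 2²)E_1, E_1 = 5.668×10^-21 J, and L = h/√(8m_eE_1) = 3.26×10^-9 m = 3.26 nm.

L = 3.26 nm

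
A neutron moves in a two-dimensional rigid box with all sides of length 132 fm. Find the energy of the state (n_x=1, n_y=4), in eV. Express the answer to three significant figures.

For a 2D rectangular well E = (h²/8m_n)·Σ n_i²/L_i² = (6.626×10^-34)²/(8·1.675×10^-27) · [1²/(132 fm)² + 4²/(132 fm)²].
Evaluating gives E = 3.197×10^-14 J = 2.00×10^5 eV.

E = 2.00×10^5 eV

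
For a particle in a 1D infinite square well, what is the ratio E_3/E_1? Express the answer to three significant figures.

9.00

E_n ∝ n², so E_3/E_1 = 3²/1² = 9/1 = 9.00.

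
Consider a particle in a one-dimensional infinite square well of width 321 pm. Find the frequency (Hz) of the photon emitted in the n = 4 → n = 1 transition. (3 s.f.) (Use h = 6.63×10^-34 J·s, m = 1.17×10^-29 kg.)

f = 1.03×10^15 Hz

E_1 = h²/(8mL²) = 4.558×10^-20 J and ΔE = (4² − 1²)E_1 = 6.837×10^-19 J.
f = ΔE/h = 6.837×10^-19/6.63×10^-34 = 1.03×10^15 Hz.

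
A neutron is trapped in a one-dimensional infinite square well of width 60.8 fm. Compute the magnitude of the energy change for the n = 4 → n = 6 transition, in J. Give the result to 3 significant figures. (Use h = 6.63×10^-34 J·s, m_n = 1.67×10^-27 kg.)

|ΔE| = 1.78×10^-13 J

E_1 = h²/(8m_nL²) = 8.900×10^-15 J.
|ΔE| = |4² − 6²|·E_1 = 20·8.900×10^-15 J = 1.78×10^-13 J.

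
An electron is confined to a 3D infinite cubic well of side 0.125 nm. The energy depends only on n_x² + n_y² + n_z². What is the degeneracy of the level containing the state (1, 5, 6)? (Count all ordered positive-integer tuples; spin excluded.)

degeneracy = 12

The level has n_x² + n_y² + n_z² = 62. The ordered positive-integer solutions are (1, 5, 6), (1, 6, 5), (2, 3, 7), (2, 7, 3), (3, 2, 7), (3, 7, 2), (5, 1, 6), (5, 6, 1), (6, 1, 5), (6, 5, 1), (7, 2, 3), (7, 3, 2).
That gives 12 states.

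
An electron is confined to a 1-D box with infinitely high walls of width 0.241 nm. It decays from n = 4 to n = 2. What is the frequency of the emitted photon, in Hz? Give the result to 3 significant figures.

E_1 = h²/(8m_eL²) = 1.037×10^-18 J and ΔE = (4² − 2²)E_1 = 1.244×10^-17 J.
f = ΔE/h = 1.244×10^-17/6.626×10^-34 = 1.88×10^16 Hz.

f = 1.88×10^16 Hz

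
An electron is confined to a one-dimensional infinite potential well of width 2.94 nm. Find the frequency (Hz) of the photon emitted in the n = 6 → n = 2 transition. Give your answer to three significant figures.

f = 3.37×10^14 Hz

E_1 = h²/(8m_eL²) = 6.970×10^-21 J and ΔE = (6² − 2²)E_1 = 2.230×10^-19 J.
f = ΔE/h = 2.230×10^-19/6.626×10^-34 = 3.37×10^14 Hz.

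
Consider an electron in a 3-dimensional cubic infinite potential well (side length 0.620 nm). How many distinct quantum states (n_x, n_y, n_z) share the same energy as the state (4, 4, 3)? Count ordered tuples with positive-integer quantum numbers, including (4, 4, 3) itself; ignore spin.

degeneracy = 9

The level has n_x² + n_y² + n_z² = 41. The ordered positive-integer solutions are (1, 2, 6), (1, 6, 2), (2, 1, 6), (2, 6, 1), (3, 4, 4), (4, 3, 4), (4, 4, 3), (6, 1, 2), (6, 2, 1).
That gives 9 states.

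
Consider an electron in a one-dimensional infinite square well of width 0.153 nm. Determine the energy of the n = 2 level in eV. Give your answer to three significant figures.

For an infinite well E_n = n²h²/(8m_eL²), so E_1 = h²/(8m_eL²) = (6.626×10^-34)²/(8·9.109×10^-31·(1.53×10^-10 m)²) = 2.574×10^-18 J.
Then E_2 = 2²·E_1 = 4·2.574×10^-18 J = 1.030×10^-17 J.
Converting, E_2 = 1.030×10^-17 J / (1.602×10^-19 J/eV) = 64.3 eV.

E_2 = 64.3 eV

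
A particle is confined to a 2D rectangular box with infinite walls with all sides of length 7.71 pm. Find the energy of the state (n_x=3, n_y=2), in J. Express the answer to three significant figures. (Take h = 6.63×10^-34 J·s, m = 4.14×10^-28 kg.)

For a 2D rectangular well E = (h²/8m)·Σ n_i²/L_i² = (6.63×10^-34)²/(8·4.14×10^-28) · [3²/(7.71 pm)² + 2²/(7.71 pm)²].
Evaluating gives E = 2.90×10^-17 J.

E = 2.90×10^-17 J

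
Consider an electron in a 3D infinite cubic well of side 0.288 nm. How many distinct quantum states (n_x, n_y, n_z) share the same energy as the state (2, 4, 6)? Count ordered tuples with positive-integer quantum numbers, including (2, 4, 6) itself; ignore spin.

The level has n_x² + n_y² + n_z² = 56. The ordered positive-integer solutions are (2, 4, 6), (2, 6, 4), (4, 2, 6), (4, 6, 2), (6, 2, 4), (6, 4, 2).
That gives 6 states.

degeneracy = 6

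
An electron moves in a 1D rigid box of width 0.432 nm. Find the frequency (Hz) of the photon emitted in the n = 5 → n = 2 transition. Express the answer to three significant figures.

f = 1.02×10^16 Hz

E_1 = h²/(8m_eL²) = 3.228×10^-19 J and ΔE = (5² − 2²)E_1 = 6.779×10^-18 J.
f = ΔE/h = 6.779×10^-18/6.626×10^-34 = 1.02×10^16 Hz.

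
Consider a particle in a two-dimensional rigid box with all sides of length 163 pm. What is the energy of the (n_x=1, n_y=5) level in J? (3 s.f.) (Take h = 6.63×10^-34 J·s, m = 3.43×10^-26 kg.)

For a 2D rectangular well E = (h²/8m)·Σ n_i²/L_i² = (6.63×10^-34)²/(8·3.43×10^-26) · [1²/(163 pm)² + 5²/(163 pm)²].
Evaluating gives E = 1.57×10^-21 J.

E = 1.57×10^-21 J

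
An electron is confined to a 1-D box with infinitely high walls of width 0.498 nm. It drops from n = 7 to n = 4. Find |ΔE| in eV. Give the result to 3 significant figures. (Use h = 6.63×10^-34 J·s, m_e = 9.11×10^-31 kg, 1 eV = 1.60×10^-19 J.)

|ΔE| = 50.2 eV

E_1 = h²/(8m_eL²) = 2.432×10^-19 J.
|ΔE| = |7² − 4²|·E_1 = 33·2.432×10^-19 J = 8.026×10^-18 J = 50.2 eV.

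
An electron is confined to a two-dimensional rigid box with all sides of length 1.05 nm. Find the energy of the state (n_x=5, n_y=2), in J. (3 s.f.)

E = 1.58×10^-18 J

For a 2D rectangular well E = (h²/8m_e)·Σ n_i²/L_i² = (6.626×10^-34)²/(8·9.109×10^-31) · [5²/(1.05 nm)² + 2²/(1.05 nm)²].
Evaluating gives E = 1.58×10^-18 J.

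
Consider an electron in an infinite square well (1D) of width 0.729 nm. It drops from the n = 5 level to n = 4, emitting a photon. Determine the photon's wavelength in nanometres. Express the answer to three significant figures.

E_1 = h²/(8m_eL²) = 1.134×10^-19 J, so ΔE = (5² − 4²)E_1 = 1.021×10^-18 J.
λ = hc/ΔE = (6.626×10^-34·2.998×10^8)/1.021×10^-18 = 1.95×10^-7 m = 195 nm.

λ = 195 nm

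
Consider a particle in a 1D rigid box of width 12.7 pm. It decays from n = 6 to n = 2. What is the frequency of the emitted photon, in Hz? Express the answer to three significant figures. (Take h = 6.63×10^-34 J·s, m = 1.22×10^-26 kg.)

f = 1.35×10^15 Hz

E_1 = h²/(8mL²) = 2.792×10^-20 J and ΔE = (6² − 2²)E_1 = 8.934×10^-19 J.
f = ΔE/h = 8.934×10^-19/6.63×10^-34 = 1.35×10^15 Hz.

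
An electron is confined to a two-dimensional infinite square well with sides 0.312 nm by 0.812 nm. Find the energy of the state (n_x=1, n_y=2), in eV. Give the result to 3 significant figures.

For a 2D rectangular well E = (h²/8m_e)·Σ n_i²/L_i² = (6.626×10^-34)²/(8·9.109×10^-31) · [1²/(0.312 nm)² + 2²/(0.812 nm)²].
Evaluating gives E = 9.844×10^-19 J = 6.14 eV.

E = 6.14 eV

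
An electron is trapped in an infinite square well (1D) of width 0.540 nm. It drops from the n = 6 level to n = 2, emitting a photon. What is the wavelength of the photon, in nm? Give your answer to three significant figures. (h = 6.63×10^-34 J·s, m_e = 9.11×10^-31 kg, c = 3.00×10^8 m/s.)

E_1 = h²/(8m_eL²) = 2.068×10^-19 J, so ΔE = (6² − 2²)E_1 = 6.618×10^-18 J.
λ = hc/ΔE = (6.63×10^-34·3.00×10^8)/6.618×10^-18 = 3.01×10^-8 m = 30.1 nm.

λ = 30.1 nm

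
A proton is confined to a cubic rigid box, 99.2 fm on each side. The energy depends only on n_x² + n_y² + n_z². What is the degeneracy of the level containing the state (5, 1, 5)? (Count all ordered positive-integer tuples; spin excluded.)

The level has n_x² + n_y² + n_z² = 51. The ordered positive-integer solutions are (1, 1, 7), (1, 5, 5), (1, 7, 1), (5, 1, 5), (5, 5, 1), (7, 1, 1).
That gives 6 states.

degeneracy = 6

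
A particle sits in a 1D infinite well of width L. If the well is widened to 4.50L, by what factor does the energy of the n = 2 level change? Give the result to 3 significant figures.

E_n ∝ 1/L², so the energy scales by 1/4.50² = 0.0494.

0.0494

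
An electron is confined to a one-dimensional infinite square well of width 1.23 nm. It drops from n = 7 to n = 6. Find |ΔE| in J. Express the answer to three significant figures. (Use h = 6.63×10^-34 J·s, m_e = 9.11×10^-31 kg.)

|ΔE| = 5.18×10^-19 J

E_1 = h²/(8m_eL²) = 3.987×10^-20 J.
|ΔE| = |7² − 6²|·E_1 = 13·3.987×10^-20 J = 5.18×10^-19 J.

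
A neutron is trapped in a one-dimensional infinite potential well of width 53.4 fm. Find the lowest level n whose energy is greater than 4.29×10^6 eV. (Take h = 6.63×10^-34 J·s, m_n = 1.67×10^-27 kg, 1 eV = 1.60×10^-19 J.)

E_1 = h²/(8m_nL²) = 1.154×10^-14 J = 7.213×10^4 eV.
Need n² > 4.29×10^6/7.213×10^4 = 59.48, i.e. n > 7.712.
The smallest integer satisfying this is n = 8.

n = 8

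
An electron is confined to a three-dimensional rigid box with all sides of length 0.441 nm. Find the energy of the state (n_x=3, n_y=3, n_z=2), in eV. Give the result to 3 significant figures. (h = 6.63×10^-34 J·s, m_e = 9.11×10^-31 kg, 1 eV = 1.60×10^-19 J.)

For a 3D rectangular well E = (h²/8m_e)·Σ n_i²/L_i² = (6.63×10^-34)²/(8·9.11×10^-31) · [3²/(0.441 nm)² + 3²/(0.441 nm)² + 2²/(0.441 nm)²].
Evaluating gives E = 6.823×10^-18 J = 42.6 eV.

E = 42.6 eV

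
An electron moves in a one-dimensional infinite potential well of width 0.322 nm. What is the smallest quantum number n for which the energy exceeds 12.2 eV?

E_1 = h²/(8m_eL²) = 5.811×10^-19 J = 3.627 eV.
Need n² > 12.2/3.627 = 3.364, i.e. n > 1.834.
The smallest integer satisfying this is n = 2.

n = 2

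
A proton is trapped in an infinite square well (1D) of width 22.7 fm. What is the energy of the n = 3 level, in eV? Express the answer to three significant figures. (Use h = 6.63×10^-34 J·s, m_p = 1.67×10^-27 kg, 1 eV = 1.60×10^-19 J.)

E_3 = 3.59×10^6 eV

For an infinite well E_n = n²h²/(8m_pL²), so E_1 = h²/(8m_pL²) = (6.63×10^-34)²/(8·1.67×10^-27·(2.27×10^-14 m)²) = 6.385×10^-14 J.
Then E_3 = 3²·E_1 = 9·6.385×10^-14 J = 5.746×10^-13 J.
Converting, E_3 = 5.746×10^-13 J / (1.60×10^-19 J/eV) = 3.59×10^6 eV.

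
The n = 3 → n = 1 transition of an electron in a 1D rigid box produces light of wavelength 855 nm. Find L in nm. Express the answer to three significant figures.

The photon carries ΔE = hc/λ = 6.626×10^-34·2.998×10^8/8.55×10^-7 m = 2.323×10^-19 J.
Since ΔE = (3² − 1²)E_1, E_1 = 2.904×10^-20 J, and L = h/√(8m_eE_1) = 1.44×10^-9 m = 1.44 nm.

L = 1.44 nm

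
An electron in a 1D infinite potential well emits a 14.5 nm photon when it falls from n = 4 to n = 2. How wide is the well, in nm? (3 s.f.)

The photon carries ΔE = hc/λ = 6.626×10^-34·2.998×10^8/1.45×10^-8 m = 1.370×10^-17 J.
Since ΔE = (4² − 2²)E_1, E_1 = 1.142×10^-18 J, and L = h/√(8m_eE_1) = 2.30×10^-10 m = 0.230 nm.

L = 0.230 nm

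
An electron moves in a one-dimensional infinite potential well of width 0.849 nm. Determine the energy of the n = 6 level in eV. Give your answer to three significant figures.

For an infinite well E_n = n²h²/(8m_eL²), so E_1 = h²/(8m_eL²) = (6.626×10^-34)²/(8·9.109×10^-31·(8.49×10^-10 m)²) = 8.358×10^-20 J.
Then E_6 = 6²·E_1 = 36·8.358×10^-20 J = 3.009×10^-18 J.
Converting, E_6 = 3.009×10^-18 J / (1.602×10^-19 J/eV) = 18.8 eV.

E_6 = 18.8 eV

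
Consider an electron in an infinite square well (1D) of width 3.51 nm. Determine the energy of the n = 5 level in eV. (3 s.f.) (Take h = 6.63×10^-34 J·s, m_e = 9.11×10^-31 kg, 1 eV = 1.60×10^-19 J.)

For an infinite well E_n = n²h²/(8m_eL²), so E_1 = h²/(8m_eL²) = (6.63×10^-34)²/(8·9.11×10^-31·(3.51×10^-9 m)²) = 4.896×10^-21 J.
Then E_5 = 5²·E_1 = 25·4.896×10^-21 J = 1.224×10^-19 J.
Converting, E_5 = 1.224×10^-19 J / (1.60×10^-19 J/eV) = 0.765 eV.

E_5 = 0.765 eV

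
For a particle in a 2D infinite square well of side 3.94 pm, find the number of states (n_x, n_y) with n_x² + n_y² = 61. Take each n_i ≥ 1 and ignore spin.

The level has n_x² + n_y² = 61. The ordered positive-integer solutions are (5, 6), (6, 5).
That gives 2 states.

degeneracy = 2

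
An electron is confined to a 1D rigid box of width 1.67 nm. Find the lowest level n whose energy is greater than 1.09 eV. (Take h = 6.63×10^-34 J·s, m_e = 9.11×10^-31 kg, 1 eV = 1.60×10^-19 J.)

E_1 = h²/(8m_eL²) = 2.163×10^-20 J = 0.1352 eV.
Need n² > 1.09/0.1352 = 8.062, i.e. n > 2.839.
The smallest integer satisfying this is n = 3.

n = 3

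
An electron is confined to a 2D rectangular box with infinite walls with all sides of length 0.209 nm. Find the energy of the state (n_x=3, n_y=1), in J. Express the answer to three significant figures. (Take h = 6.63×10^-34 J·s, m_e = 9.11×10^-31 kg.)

For a 2D rectangular well E = (h²/8m_e)·Σ n_i²/L_i² = (6.63×10^-34)²/(8·9.11×10^-31) · [3²/(0.209 nm)² + 1²/(0.209 nm)²].
Evaluating gives E = 1.38×10^-17 J.

E = 1.38×10^-17 J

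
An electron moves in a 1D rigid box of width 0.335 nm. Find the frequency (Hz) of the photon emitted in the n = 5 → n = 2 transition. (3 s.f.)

f = 1.70×10^16 Hz

E_1 = h²/(8m_eL²) = 5.368×10^-19 J and ΔE = (5² − 2²)E_1 = 1.127×10^-17 J.
f = ΔE/h = 1.127×10^-17/6.626×10^-34 = 1.70×10^16 Hz.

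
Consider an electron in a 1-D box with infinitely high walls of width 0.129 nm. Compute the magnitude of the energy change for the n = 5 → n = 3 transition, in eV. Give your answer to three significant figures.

E_1 = h²/(8m_eL²) = 3.620×10^-18 J.
|ΔE| = |5² − 3²|·E_1 = 16·3.620×10^-18 J = 5.792×10^-17 J = 362 eV.

|ΔE| = 362 eV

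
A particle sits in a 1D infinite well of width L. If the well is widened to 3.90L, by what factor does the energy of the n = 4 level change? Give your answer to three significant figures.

0.0657

E_n ∝ 1/L², so the energy scales by 1/3.90² = 0.0657.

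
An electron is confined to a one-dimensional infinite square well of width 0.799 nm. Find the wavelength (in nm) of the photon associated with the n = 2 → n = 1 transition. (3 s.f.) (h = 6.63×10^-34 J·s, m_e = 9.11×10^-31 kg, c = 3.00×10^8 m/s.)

E_1 = h²/(8m_eL²) = 9.448×10^-20 J, so ΔE = (2² − 1²)E_1 = 2.834×10^-19 J.
λ = hc/ΔE = (6.63×10^-34·3.00×10^8)/2.834×10^-19 = 7.02×10^-7 m = 702 nm.

λ = 702 nm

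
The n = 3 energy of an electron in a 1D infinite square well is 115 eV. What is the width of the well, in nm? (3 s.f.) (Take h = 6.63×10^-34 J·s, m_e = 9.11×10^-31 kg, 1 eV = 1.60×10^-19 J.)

From E_n = n²h²/(8m_eL²), L = n·h/√(8m_eE_n).
E_3 = 115 eV = 1.840×10^-17 J, so L = 3·6.63×10^-34/√(8·9.11×10^-31·1.840×10^-17) = 1.72×10^-10 m = 0.172 nm.

L = 0.172 nm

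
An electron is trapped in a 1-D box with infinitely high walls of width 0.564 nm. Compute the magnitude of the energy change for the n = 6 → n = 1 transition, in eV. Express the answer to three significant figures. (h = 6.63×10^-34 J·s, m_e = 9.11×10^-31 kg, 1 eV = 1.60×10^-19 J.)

|ΔE| = 41.5 eV

E_1 = h²/(8m_eL²) = 1.896×10^-19 J.
|ΔE| = |6² − 1²|·E_1 = 35·1.896×10^-19 J = 6.636×10^-18 J = 41.5 eV.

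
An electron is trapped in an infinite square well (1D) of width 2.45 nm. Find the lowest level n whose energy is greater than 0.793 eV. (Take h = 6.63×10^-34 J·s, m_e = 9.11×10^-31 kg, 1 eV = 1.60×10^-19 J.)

n = 4

E_1 = h²/(8m_eL²) = 1.005×10^-20 J = 0.06281 eV.
Need n² > 0.793/0.06281 = 12.63, i.e. n > 3.554.
The smallest integer satisfying this is n = 4.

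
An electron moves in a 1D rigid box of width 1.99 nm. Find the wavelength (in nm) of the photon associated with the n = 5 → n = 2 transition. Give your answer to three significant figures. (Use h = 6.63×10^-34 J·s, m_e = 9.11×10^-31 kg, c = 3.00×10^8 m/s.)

λ = 622 nm

E_1 = h²/(8m_eL²) = 1.523×10^-20 J, so ΔE = (5² − 2²)E_1 = 3.198×10^-19 J.
λ = hc/ΔE = (6.63×10^-34·3.00×10^8)/3.198×10^-19 = 6.22×10^-7 m = 622 nm.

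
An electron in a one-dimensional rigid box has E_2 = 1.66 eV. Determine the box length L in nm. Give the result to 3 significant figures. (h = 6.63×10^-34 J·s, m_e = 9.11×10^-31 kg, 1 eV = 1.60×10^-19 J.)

L = 0.953 nm

From E_n = n²h²/(8m_eL²), L = n·h/√(8m_eE_n).
E_2 = 1.66 eV = 2.656×10^-19 J, so L = 2·6.63×10^-34/√(8·9.11×10^-31·2.656×10^-19) = 9.53×10^-10 m = 0.953 nm.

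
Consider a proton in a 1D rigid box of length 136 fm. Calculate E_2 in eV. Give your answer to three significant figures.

E_2 = 4.43×10^4 eV

For an infinite well E_n = n²h²/(8m_pL²), so E_1 = h²/(8m_pL²) = (6.626×10^-34)²/(8·1.673×10^-27·(1.36×10^-13 m)²) = 1.774×10^-15 J.
Then E_2 = 2²·E_1 = 4·1.774×10^-15 J = 7.096×10^-15 J.
Converting, E_2 = 7.096×10^-15 J / (1.602×10^-19 J/eV) = 4.43×10^4 eV.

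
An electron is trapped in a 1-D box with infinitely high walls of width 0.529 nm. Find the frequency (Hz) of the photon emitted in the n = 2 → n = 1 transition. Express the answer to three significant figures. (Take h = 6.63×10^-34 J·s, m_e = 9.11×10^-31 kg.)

E_1 = h²/(8m_eL²) = 2.155×10^-19 J and ΔE = (2² − 1²)E_1 = 6.465×10^-19 J.
f = ΔE/h = 6.465×10^-19/6.63×10^-34 = 9.75×10^14 Hz.

f = 9.75×10^14 Hz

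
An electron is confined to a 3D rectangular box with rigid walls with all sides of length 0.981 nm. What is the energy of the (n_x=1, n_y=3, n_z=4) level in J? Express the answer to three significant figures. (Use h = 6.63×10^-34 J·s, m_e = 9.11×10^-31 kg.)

E = 1.63×10^-18 J

For a 3D rectangular well E = (h²/8m_e)·Σ n_i²/L_i² = (6.63×10^-34)²/(8·9.11×10^-31) · [1²/(0.981 nm)² + 3²/(0.981 nm)² + 4²/(0.981 nm)²].
Evaluating gives E = 1.63×10^-18 J.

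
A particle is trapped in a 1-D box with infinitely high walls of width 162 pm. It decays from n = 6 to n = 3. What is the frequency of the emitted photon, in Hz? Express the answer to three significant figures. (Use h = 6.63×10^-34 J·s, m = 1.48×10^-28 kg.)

f = 5.76×10^14 Hz

E_1 = h²/(8mL²) = 1.415×10^-20 J and ΔE = (6² − 3²)E_1 = 3.821×10^-19 J.
f = ΔE/h = 3.821×10^-19/6.63×10^-34 = 5.76×10^14 Hz.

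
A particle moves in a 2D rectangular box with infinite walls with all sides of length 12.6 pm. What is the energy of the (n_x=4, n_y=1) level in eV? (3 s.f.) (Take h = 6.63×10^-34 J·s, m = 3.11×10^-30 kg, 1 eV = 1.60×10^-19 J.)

For a 2D rectangular well E = (h²/8m)·Σ n_i²/L_i² = (6.63×10^-34)²/(8·3.11×10^-30) · [4²/(12.6 pm)² + 1²/(12.6 pm)²].
Evaluating gives E = 1.892×10^-15 J = 1.18×10^4 eV.

E = 1.18×10^4 eV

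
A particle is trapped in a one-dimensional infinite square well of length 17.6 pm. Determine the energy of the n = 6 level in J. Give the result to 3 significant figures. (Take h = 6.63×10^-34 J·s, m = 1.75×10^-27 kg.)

For an infinite well E_n = n²h²/(8mL²), so E_1 = h²/(8mL²) = (6.63×10^-34)²/(8·1.75×10^-27·(1.76×10^-11 m)²) = 1.014×10^-19 J.
Then E_6 = 6²·E_1 = 36·1.014×10^-19 J = 3.65×10^-18 J.

E_6 = 3.65×10^-18 J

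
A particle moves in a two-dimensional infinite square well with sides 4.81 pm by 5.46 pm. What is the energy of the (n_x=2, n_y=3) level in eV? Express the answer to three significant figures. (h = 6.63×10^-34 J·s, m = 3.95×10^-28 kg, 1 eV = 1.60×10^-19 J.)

For a 2D rectangular well E = (h²/8m)·Σ n_i²/L_i² = (6.63×10^-34)²/(8·3.95×10^-28) · [2²/(4.81 pm)² + 3²/(5.46 pm)²].
Evaluating gives E = 6.604×10^-17 J = 413 eV.

E = 413 eV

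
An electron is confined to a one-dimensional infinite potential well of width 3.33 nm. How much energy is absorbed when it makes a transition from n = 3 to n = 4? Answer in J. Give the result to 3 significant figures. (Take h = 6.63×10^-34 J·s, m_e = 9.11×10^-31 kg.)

E_1 = h²/(8m_eL²) = 5.439×10^-21 J.
|ΔE| = |3² − 4²|·E_1 = 7·5.439×10^-21 J = 3.81×10^-20 J.

|ΔE| = 3.81×10^-20 J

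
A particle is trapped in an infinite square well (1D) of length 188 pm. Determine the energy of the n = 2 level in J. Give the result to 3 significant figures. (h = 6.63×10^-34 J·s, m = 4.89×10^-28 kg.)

For an infinite well E_n = n²h²/(8mL²), so E_1 = h²/(8mL²) = (6.63×10^-34)²/(8·4.89×10^-28·(1.88×10^-10 m)²) = 3.179×10^-21 J.
Then E_2 = 2²·E_1 = 4·3.179×10^-21 J = 1.27×10^-20 J.

E_2 = 1.27×10^-20 J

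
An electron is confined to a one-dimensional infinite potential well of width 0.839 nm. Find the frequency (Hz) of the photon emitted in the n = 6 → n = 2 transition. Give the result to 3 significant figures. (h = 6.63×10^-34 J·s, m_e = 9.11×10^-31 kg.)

E_1 = h²/(8m_eL²) = 8.568×10^-20 J and ΔE = (6² − 2²)E_1 = 2.742×10^-18 J.
f = ΔE/h = 2.742×10^-18/6.63×10^-34 = 4.14×10^15 Hz.

f = 4.14×10^15 Hz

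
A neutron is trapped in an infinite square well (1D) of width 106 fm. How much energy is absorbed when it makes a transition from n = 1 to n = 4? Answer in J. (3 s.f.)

|ΔE| = 4.37×10^-14 J

E_1 = h²/(8m_nL²) = 2.916×10^-15 J.
|ΔE| = |1² − 4²|·E_1 = 15·2.916×10^-15 J = 4.37×10^-14 J.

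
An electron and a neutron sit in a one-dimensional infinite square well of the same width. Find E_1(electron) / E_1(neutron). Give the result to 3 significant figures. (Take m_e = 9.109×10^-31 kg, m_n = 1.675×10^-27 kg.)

E_n ∝ 1/m at fixed n and L, so the ratio is m_n/m_e = 1.675×10^-27/9.109×10^-31 = 1.84×10^3.

1.84×10^3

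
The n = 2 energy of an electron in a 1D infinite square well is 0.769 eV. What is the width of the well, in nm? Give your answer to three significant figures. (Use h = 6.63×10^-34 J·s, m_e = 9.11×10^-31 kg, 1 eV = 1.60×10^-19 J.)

From E_n = n²h²/(8m_eL²), L = n·h/√(8m_eE_n).
E_2 = 0.769 eV = 1.230×10^-19 J, so L = 2·6.63×10^-34/√(8·9.11×10^-31·1.230×10^-19) = 1.40×10^-9 m = 1.40 nm.

L = 1.40 nm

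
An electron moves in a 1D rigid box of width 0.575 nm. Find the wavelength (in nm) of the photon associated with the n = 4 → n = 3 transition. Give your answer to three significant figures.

λ = 156 nm

E_1 = h²/(8m_eL²) = 1.822×10^-19 J, so ΔE = (4² − 3²)E_1 = 1.275×10^-18 J.
λ = hc/ΔE = (6.626×10^-34·2.998×10^8)/1.275×10^-18 = 1.56×10^-7 m = 156 nm.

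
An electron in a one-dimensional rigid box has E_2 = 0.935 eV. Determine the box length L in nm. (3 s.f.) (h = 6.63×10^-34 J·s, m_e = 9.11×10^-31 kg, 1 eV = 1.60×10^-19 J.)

L = 1.27 nm

From E_n = n²h²/(8m_eL²), L = n·h/√(8m_eE_n).
E_2 = 0.935 eV = 1.496×10^-19 J, so L = 2·6.63×10^-34/√(8·9.11×10^-31·1.496×10^-19) = 1.27×10^-9 m = 1.27 nm.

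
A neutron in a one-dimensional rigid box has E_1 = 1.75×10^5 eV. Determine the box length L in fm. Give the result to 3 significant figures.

L = 34.2 fm

From E_n = n²h²/(8m_nL²), L = n·h/√(8m_nE_n).
E_1 = 1.75×10^5 eV = 2.804×10^-14 J, so L = 1·6.626×10^-34/√(8·1.675×10^-27·2.804×10^-14) = 3.42×10^-14 m = 34.2 fm.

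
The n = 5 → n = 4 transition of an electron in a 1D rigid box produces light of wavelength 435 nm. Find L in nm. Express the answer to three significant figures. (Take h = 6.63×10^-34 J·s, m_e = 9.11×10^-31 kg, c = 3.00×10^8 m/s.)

The photon carries ΔE = hc/λ = 6.63×10^-34·3.00×10^8/4.35×10^-7 m = 4.572×10^-19 J.
Since ΔE = (5² − 4²)E_1, E_1 = 5.080×10^-20 J, and L = h/√(8m_eE_1) = 1.09×10^-9 m = 1.09 nm.

L = 1.09 nm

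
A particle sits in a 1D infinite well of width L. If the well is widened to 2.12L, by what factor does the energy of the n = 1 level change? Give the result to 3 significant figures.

0.222

E_n ∝ 1/L², so the energy scales by 1/2.12² = 0.222.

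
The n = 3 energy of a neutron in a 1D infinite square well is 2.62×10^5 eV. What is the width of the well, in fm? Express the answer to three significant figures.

L = 83.8 fm

From E_n = n²h²/(8m_nL²), L = n·h/√(8m_nE_n).
E_3 = 2.62×10^5 eV = 4.197×10^-14 J, so L = 3·6.626×10^-34/√(8·1.675×10^-27·4.197×10^-14) = 8.38×10^-14 m = 83.8 fm.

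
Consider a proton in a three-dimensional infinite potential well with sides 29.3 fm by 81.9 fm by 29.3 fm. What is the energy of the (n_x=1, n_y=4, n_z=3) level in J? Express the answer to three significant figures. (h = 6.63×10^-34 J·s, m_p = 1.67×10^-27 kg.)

E = 4.62×10^-13 J

For a 3D rectangular well E = (h²/8m_p)·Σ n_i²/L_i² = (6.63×10^-34)²/(8·1.67×10^-27) · [1²/(29.3 fm)² + 4²/(81.9 fm)² + 3²/(29.3 fm)²].
Evaluating gives E = 4.62×10^-13 J.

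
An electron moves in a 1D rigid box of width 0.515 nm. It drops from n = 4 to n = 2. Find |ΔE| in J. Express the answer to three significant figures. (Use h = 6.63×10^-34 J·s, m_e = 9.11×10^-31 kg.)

E_1 = h²/(8m_eL²) = 2.274×10^-19 J.
|ΔE| = |4² − 2²|·E_1 = 12·2.274×10^-19 J = 2.73×10^-18 J.

|ΔE| = 2.73×10^-18 J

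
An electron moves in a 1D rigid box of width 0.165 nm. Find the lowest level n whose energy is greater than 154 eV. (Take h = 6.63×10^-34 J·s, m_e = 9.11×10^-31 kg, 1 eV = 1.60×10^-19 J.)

n = 4

E_1 = h²/(8m_eL²) = 2.215×10^-18 J = 13.84 eV.
Need n² > 154/13.84 = 11.13, i.e. n > 3.336.
The smallest integer satisfying this is n = 4.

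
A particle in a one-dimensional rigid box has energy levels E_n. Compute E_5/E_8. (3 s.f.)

0.391

E_n ∝ n², so E_5/E_8 = 5²/8² = 25/64 = 0.391.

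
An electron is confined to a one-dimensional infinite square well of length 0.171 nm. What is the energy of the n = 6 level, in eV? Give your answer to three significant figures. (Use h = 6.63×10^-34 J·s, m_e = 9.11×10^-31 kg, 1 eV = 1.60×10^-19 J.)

E_6 = 464 eV

For an infinite well E_n = n²h²/(8m_eL²), so E_1 = h²/(8m_eL²) = (6.63×10^-34)²/(8·9.11×10^-31·(1.71×10^-10 m)²) = 2.063×10^-18 J.
Then E_6 = 6²·E_1 = 36·2.063×10^-18 J = 7.427×10^-17 J.
Converting, E_6 = 7.427×10^-17 J / (1.60×10^-19 J/eV) = 464 eV.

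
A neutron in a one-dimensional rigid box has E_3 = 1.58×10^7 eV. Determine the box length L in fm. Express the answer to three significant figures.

L = 10.8 fm

From E_n = n²h²/(8m_nL²), L = n·h/√(8m_nE_n).
E_3 = 1.58×10^7 eV = 2.531×10^-12 J, so L = 3·6.626×10^-34/√(8·1.675×10^-27·2.531×10^-12) = 1.08×10^-14 m = 10.8 fm.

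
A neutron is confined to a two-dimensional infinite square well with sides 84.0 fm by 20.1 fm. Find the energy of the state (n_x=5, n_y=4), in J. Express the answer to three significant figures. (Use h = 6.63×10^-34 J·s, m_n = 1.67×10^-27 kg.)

E = 1.42×10^-12 J

For a 2D rectangular well E = (h²/8m_n)·Σ n_i²/L_i² = (6.63×10^-34)²/(8·1.67×10^-27) · [5²/(84.0 fm)² + 4²/(20.1 fm)²].
Evaluating gives E = 1.42×10^-12 J.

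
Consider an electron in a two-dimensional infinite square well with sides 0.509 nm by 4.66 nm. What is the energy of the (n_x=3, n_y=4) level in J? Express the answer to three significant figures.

E = 2.14×10^-18 J

For a 2D rectangular well E = (h²/8m_e)·Σ n_i²/L_i² = (6.626×10^-34)²/(8·9.109×10^-31) · [3²/(0.509 nm)² + 4²/(4.66 nm)²].
Evaluating gives E = 2.14×10^-18 J.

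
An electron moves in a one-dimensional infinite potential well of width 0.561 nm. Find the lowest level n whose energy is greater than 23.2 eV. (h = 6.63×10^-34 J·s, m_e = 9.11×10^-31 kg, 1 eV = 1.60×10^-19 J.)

E_1 = h²/(8m_eL²) = 1.916×10^-19 J = 1.198 eV.
Need n² > 23.2/1.198 = 19.37, i.e. n > 4.401.
The smallest integer satisfying this is n = 5.

n = 5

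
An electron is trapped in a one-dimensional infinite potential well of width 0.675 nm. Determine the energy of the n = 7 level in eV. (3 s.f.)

E_7 = 40.4 eV

For an infinite well E_n = n²h²/(8m_eL²), so E_1 = h²/(8m_eL²) = (6.626×10^-34)²/(8·9.109×10^-31·(6.75×10^-10 m)²) = 1.322×10^-19 J.
Then E_7 = 7²·E_1 = 49·1.322×10^-19 J = 6.478×10^-18 J.
Converting, E_7 = 6.478×10^-18 J / (1.602×10^-19 J/eV) = 40.4 eV.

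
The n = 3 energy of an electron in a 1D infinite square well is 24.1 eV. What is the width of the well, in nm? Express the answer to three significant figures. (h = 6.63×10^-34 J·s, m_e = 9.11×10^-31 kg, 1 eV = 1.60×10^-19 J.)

L = 0.375 nm

From E_n = n²h²/(8m_eL²), L = n·h/√(8m_eE_n).
E_3 = 24.1 eV = 3.856×10^-18 J, so L = 3·6.63×10^-34/√(8·9.11×10^-31·3.856×10^-18) = 3.75×10^-10 m = 0.375 nm.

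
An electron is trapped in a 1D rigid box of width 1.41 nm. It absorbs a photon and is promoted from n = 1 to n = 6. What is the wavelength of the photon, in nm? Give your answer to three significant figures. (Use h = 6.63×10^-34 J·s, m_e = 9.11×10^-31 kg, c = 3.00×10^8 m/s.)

E_1 = h²/(8m_eL²) = 3.034×10^-20 J, so ΔE = (6² − 1²)E_1 = 1.062×10^-18 J.
λ = hc/ΔE = (6.63×10^-34·3.00×10^8)/1.062×10^-18 = 1.87×10^-7 m = 187 nm.

λ = 187 nm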